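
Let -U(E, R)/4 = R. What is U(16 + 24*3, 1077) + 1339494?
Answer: 1335186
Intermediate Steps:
U(E, R) = -4*R
U(16 + 24*3, 1077) + 1339494 = -4*1077 + 1339494 = -4308 + 1339494 = 1335186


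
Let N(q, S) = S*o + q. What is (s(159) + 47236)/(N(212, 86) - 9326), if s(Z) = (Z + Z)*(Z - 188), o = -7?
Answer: -19007/4858 ≈ -3.9125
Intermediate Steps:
s(Z) = 2*Z*(-188 + Z) (s(Z) = (2*Z)*(-188 + Z) = 2*Z*(-188 + Z))
N(q, S) = q - 7*S (N(q, S) = S*(-7) + q = -7*S + q = q - 7*S)
(s(159) + 47236)/(N(212, 86) - 9326) = (2*159*(-188 + 159) + 47236)/((212 - 7*86) - 9326) = (2*159*(-29) + 47236)/((212 - 602) - 9326) = (-9222 + 47236)/(-390 - 9326) = 38014/(-9716) = 38014*(-1/9716) = -19007/4858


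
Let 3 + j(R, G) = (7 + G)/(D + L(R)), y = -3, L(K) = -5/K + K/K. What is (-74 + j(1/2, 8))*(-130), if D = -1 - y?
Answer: 72020/7 ≈ 10289.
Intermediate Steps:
L(K) = 1 - 5/K (L(K) = -5/K + 1 = 1 - 5/K)
D = 2 (D = -1 - 1*(-3) = -1 + 3 = 2)
j(R, G) = -3 + (7 + G)/(2 + (-5 + R)/R)
(-74 + j(1/2, 8))*(-130) = (-74 + (15 - 2/2 + 8/2)/(-5 + 3/2))*(-130) = (-74 + (15 - 2*1/2 + 8*(1/2))/(-5 + 3*(1/2)))*(-130) = (-74 + (15 - 1 + 4)/(-5 + 3/2))*(-130) = (-74 + 18/(-7/2))*(-130) = (-74 - 2/7*18)*(-130) = (-74 - 36/7)*(-130) = -554/7*(-130) = 72020/7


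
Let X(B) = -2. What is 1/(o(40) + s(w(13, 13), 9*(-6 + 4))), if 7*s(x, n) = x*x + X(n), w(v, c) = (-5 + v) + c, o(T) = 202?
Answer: 7/1853 ≈ 0.0037777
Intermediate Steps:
w(v, c) = -5 + c + v
s(x, n) = -2/7 + x²/7 (s(x, n) = (x*x - 2)/7 = (x² - 2)/7 = (-2 + x²)/7 = -2/7 + x²/7)
1/(o(40) + s(w(13, 13), 9*(-6 + 4))) = 1/(202 + (-2/7 + (-5 + 13 + 13)²/7)) = 1/(202 + (-2/7 + (⅐)*21²)) = 1/(202 + (-2/7 + (⅐)*441)) = 1/(202 + (-2/7 + 63)) = 1/(202 + 439/7) = 1/(1853/7) = 7/1853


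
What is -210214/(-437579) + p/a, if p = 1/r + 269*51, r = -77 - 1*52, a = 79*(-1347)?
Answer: 2111260372028/6006768142383 ≈ 0.35148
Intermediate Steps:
a = -106413
r = -129 (r = -77 - 52 = -129)
p = 1769750/129 (p = 1/(-129) + 269*51 = -1/129 + 13719 = 1769750/129 ≈ 13719.)
-210214/(-437579) + p/a = -210214/(-437579) + (1769750/129)/(-106413) = -210214*(-1/437579) + (1769750/129)*(-1/106413) = 210214/437579 - 1769750/13727277 = 2111260372028/6006768142383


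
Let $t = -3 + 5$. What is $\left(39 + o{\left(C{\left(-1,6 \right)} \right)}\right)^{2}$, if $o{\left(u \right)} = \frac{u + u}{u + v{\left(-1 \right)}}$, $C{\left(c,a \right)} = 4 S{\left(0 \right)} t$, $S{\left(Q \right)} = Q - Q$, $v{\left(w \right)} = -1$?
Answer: $1521$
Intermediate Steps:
$t = 2$
$S{\left(Q \right)} = 0$
$C{\left(c,a \right)} = 0$ ($C{\left(c,a \right)} = 4 \cdot 0 \cdot 2 = 0 \cdot 2 = 0$)
$o{\left(u \right)} = \frac{2 u}{-1 + u}$ ($o{\left(u \right)} = \frac{u + u}{u - 1} = \frac{2 u}{-1 + u}$)
$\left(39 + o{\left(C{\left(-1,6 \right)} \right)}\right)^{2} = \left(39 + 2 \cdot 0 \frac{1}{-1 + 0}\right)^{2} = \left(39 + 2 \cdot 0 \frac{1}{-1}\right)^{2} = \left(39 + 2 \cdot 0 \left(-1\right)\right)^{2} = \left(39 + 0\right)^{2} = 39^{2} = 1521$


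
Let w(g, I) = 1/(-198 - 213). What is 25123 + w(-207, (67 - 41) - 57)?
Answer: 10325552/411 ≈ 25123.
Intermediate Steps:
w(g, I) = -1/411 (w(g, I) = 1/(-411) = -1/411)
25123 + w(-207, (67 - 41) - 57) = 25123 - 1/411 = 10325552/411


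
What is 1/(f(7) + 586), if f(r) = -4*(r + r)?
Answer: 1/530 ≈ 0.0018868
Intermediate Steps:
f(r) = -8*r
1/(f(7) + 586) = 1/(-8*7 + 586) = 1/(-56 + 586) = 1/530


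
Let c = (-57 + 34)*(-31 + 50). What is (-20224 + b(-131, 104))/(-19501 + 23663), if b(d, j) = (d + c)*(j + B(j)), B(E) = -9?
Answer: -37092/2081 ≈ -17.824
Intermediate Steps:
c = -437 (c = -23*19 = -437)
b(d, j) = (-437 + d)*(-9 + j) (b(d, j) = (d - 437)*(j - 9) = (-437 + d)*(-9 + j))
(-20224 + b(-131, 104))/(-19501 + 23663) = (-20224 + (3933 - 437*104 - 9*(-131) - 131*104))/(-19501 + 23663) = (-20224 + (3933 - 45448 + 1179 - 13624))/4162 = (-20224 - 53960)*(1/4162) = -74184*1/4162 = -37092/2081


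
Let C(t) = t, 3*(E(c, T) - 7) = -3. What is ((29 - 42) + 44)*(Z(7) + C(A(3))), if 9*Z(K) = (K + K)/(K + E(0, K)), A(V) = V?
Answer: 11315/117 ≈ 96.709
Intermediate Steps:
E(c, T) = 6 (E(c, T) = 7 + (1/3)*(-3) = 7 - 1 = 6)
Z(K) = 2*K/(9*(6 + K)) (Z(K) = ((K + K)/(K + 6))/9 = ((2*K)/(6 + K))/9 = (2*K/(6 + K))/9 = 2*K/(9*(6 + K)))
((29 - 42) + 44)*(Z(7) + C(A(3))) = ((29 - 42) + 44)*((2/9)*7/(6 + 7) + 3) = (-13 + 44)*((2/9)*7/13 + 3) = 31*((2/9)*7*(1/13) + 3) = 31*(14/117 + 3) = 31*(365/117) = 11315/117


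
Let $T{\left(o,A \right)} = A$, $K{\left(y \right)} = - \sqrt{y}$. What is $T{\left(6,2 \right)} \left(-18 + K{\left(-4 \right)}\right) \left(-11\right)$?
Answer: $396 + 44 i \approx 396.0 + 44.0 i$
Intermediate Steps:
$T{\left(6,2 \right)} \left(-18 + K{\left(-4 \right)}\right) \left(-11\right) = 2 \left(-18 - \sqrt{-4}\right) \left(-11\right) = 2 \left(-18 - 2 i\right) \left(-11\right) = \left(-36 - 4 i\right) \left(-11\right) = 396 + 44 i$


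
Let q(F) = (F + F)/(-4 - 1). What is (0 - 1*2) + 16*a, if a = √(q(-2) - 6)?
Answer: -2 + 16*I*√130/5 ≈ -2.0 + 36.486*I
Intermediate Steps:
q(F) = -2*F/5 (q(F) = (2*F)/(-5) = (2*F)*(-⅕) = -2*F/5)
a = I*√130/5 (a = √(-⅖*(-2) - 6) = √(⅘ - 6) = √(-26/5) = I*√130/5 ≈ 2.2803*I)
(0 - 1*2) + 16*a = (0 - 1*2) + 16*(I*√130/5) = (0 - 2) + 16*I*√130/5 = -2 + 16*I*√130/5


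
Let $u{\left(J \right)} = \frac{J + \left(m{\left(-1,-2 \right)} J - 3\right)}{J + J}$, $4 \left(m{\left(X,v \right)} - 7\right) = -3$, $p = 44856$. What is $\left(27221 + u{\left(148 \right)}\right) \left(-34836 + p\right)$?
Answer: $\frac{10093253715}{37} \approx 2.7279 \cdot 10^{8}$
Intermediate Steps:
$m{\left(X,v \right)} = \frac{25}{4}$ ($m{\left(X,v \right)} = 7 + \frac{1}{4} \left(-3\right) = 7 - \frac{3}{4} = \frac{25}{4}$)
$u{\left(J \right)} = \frac{-3 + \frac{29 J}{4}}{2 J}$ ($u{\left(J \right)} = \frac{J + \left(\frac{25 J}{4} - 3\right)}{J + J} = \frac{J + \left(-3 + \frac{25 J}{4}\right)}{2 J} = \left(-3 + \frac{29 J}{4}\right) \frac{1}{2 J} = \frac{-3 + \frac{29 J}{4}}{2 J}$)
$\left(27221 + u{\left(148 \right)}\right) \left(-34836 + p\right) = \left(27221 + \frac{-12 + 29 \cdot 148}{8 \cdot 148}\right) \left(-34836 + 44856\right) = \left(27221 + \frac{1}{8} \cdot \frac{1}{148} \left(-12 + 4292\right)\right) 10020 = \left(27221 + \frac{1}{8} \cdot \frac{1}{148} \cdot 4280\right) 10020 = \left(27221 + \frac{535}{148}\right) 10020 = \frac{4029243}{148} \cdot 10020 = \frac{10093253715}{37}$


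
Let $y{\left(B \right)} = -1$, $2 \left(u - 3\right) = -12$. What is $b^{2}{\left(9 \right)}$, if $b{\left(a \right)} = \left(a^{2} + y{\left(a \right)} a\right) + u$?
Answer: $4761$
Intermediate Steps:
$u = -3$ ($u = 3 + \frac{1}{2} \left(-12\right) = 3 - 6 = -3$)
$b{\left(a \right)} = -3 + a^{2} - a$ ($b{\left(a \right)} = \left(a^{2} - a\right) - 3 = -3 + a^{2} - a$)
$b^{2}{\left(9 \right)} = \left(-3 + 9^{2} - 9\right)^{2} = \left(-3 + 81 - 9\right)^{2} = 69^{2} = 4761$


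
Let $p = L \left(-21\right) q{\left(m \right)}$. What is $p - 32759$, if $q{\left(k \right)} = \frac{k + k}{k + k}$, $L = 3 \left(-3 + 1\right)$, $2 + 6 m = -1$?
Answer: $-32633$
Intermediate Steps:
$m = - \frac{1}{2}$ ($m = - \frac{1}{3} + \frac{1}{6} \left(-1\right) = - \frac{1}{3} - \frac{1}{6} = - \frac{1}{2} \approx -0.5$)
$L = -6$ ($L = 3 \left(-2\right) = -6$)
$q{\left(k \right)} = 1$ ($q{\left(k \right)} = \frac{2 k}{2 k} = 2 k \frac{1}{2 k} = 1$)
$p = 126$ ($p = \left(-6\right) \left(-21\right) 1 = 126 \cdot 1 = 126$)
$p - 32759 = 126 - 32759 = -32633$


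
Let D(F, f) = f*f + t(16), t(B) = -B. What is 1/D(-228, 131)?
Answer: 1/17145 ≈ 5.8326e-5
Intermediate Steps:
D(F, f) = -16 + f**2 (D(F, f) = f*f - 1*16 = f**2 - 16 = -16 + f**2)
1/D(-228, 131) = 1/(-16 + 131**2) = 1/(-16 + 17161) = 1/17145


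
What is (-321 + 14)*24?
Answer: -7368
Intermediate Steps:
(-321 + 14)*24 = -307*24 = -7368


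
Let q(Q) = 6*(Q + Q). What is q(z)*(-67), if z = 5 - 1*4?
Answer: -804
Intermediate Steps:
z = 1 (z = 5 - 4 = 1)
q(Q) = 12*Q (q(Q) = 6*(2*Q) = 12*Q)
q(z)*(-67) = (12*1)*(-67) = 12*(-67) = -804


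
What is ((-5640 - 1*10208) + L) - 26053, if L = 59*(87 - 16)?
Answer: -37712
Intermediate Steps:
L = 4189 (L = 59*71 = 4189)
((-5640 - 1*10208) + L) - 26053 = ((-5640 - 1*10208) + 4189) - 26053 = ((-5640 - 10208) + 4189) - 26053 = (-15848 + 4189) - 26053 = -11659 - 26053 = -37712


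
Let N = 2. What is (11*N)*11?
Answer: 242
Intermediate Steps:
(11*N)*11 = (11*2)*11 = 22*11 = 242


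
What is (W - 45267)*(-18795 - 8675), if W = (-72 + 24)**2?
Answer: 1180193610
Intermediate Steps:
W = 2304 (W = (-48)**2 = 2304)
(W - 45267)*(-18795 - 8675) = (2304 - 45267)*(-18795 - 8675) = -42963*(-27470) = 1180193610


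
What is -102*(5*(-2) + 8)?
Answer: 204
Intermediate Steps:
-102*(5*(-2) + 8) = -102*(-10 + 8) = -102*(-2) = -1*(-204) = 204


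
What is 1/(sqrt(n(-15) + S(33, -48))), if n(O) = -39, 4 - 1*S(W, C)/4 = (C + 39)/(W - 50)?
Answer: -I*sqrt(7259)/427 ≈ -0.19953*I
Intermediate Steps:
S(W, C) = 16 - 4*(39 + C)/(-50 + W) (S(W, C) = 16 - 4*(C + 39)/(W - 50) = 16 - 4*(39 + C)/(-50 + W))
1/(sqrt(n(-15) + S(33, -48))) = 1/(sqrt(-39 + 4*(-239 - 1*(-48) + 4*33)/(-50 + 33))) = 1/(sqrt(-39 + 4*(-239 + 48 + 132)/(-17))) = 1/(sqrt(-39 + 4*(-1/17)*(-59))) = 1/(sqrt(-39 + 236/17)) = 1/(sqrt(-427/17)) = 1/(I*sqrt(7259)/17) = -I*sqrt(7259)/427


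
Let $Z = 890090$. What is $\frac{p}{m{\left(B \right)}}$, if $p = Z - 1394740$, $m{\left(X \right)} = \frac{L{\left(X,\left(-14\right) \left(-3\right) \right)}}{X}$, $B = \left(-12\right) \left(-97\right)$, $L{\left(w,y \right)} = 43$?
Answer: $- \frac{587412600}{43} \approx -1.3661 \cdot 10^{7}$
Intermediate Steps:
$B = 1164$
$m{\left(X \right)} = \frac{43}{X}$
$p = -504650$ ($p = 890090 - 1394740 = -504650$)
$\frac{p}{m{\left(B \right)}} = - \frac{504650}{43 \cdot \frac{1}{1164}} = - \frac{504650}{\frac{43}{1164}} = \left(-504650\right) \frac{1164}{43} = - \frac{587412600}{43}$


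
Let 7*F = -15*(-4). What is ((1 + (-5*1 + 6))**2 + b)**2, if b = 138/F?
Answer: 40401/100 ≈ 404.01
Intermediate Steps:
F = 60/7 (F = (-15*(-4))/7 = (1/7)*60 = 60/7 ≈ 8.5714)
b = 161/10 (b = 138/(60/7) = 138*(7/60) = 161/10 ≈ 16.100)
((1 + (-5*1 + 6))**2 + b)**2 = ((1 + (-5*1 + 6))**2 + 161/10)**2 = ((1 + (-5 + 6))**2 + 161/10)**2 = ((1 + 1)**2 + 161/10)**2 = (2**2 + 161/10)**2 = (4 + 161/10)**2 = (201/10)**2 = 40401/100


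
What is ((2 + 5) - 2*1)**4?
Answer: 625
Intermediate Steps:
((2 + 5) - 2*1)**4 = (7 - 2)**4 = 5**4 = 625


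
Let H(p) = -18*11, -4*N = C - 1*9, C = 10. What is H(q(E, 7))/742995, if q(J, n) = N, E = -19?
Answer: -2/7505 ≈ -0.00026649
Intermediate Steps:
N = -¼ (N = -(10 - 1*9)/4 = -(10 - 9)/4 = -¼*1 = -¼ ≈ -0.25000)
q(J, n) = -¼
H(p) = -198
H(q(E, 7))/742995 = -198/742995 = -198*1/742995 = -2/7505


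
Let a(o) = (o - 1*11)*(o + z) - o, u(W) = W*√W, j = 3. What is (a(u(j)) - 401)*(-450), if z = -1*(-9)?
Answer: 212850 + 4050*√3 ≈ 2.1986e+5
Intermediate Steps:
z = 9
u(W) = W^(3/2)
a(o) = -o + (-11 + o)*(9 + o) (a(o) = (o - 1*11)*(o + 9) - o = (o - 11)*(9 + o) - o = (-11 + o)*(9 + o) - o = -o + (-11 + o)*(9 + o))
(a(u(j)) - 401)*(-450) = ((-99 + (3^(3/2))² - 9*√3) - 401)*(-450) = ((-99 + (3*√3)² - 9*√3) - 401)*(-450) = ((-99 + 27 - 9*√3) - 401)*(-450) = ((-72 - 9*√3) - 401)*(-450) = (-473 - 9*√3)*(-450) = 212850 + 4050*√3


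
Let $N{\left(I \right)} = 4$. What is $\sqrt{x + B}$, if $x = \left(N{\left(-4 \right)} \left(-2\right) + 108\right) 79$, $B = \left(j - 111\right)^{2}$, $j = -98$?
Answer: $\sqrt{51581} \approx 227.11$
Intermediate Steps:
$B = 43681$ ($B = \left(-98 - 111\right)^{2} = \left(-209\right)^{2} = 43681$)
$x = 7900$ ($x = \left(4 \left(-2\right) + 108\right) 79 = \left(-8 + 108\right) 79 = 100 \cdot 79 = 7900$)
$\sqrt{x + B} = \sqrt{7900 + 43681} = \sqrt{51581}$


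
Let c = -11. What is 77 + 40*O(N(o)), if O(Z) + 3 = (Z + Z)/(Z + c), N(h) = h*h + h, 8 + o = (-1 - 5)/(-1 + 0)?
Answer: -547/9 ≈ -60.778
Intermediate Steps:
o = -2 (o = -8 + (-1 - 5)/(-1 + 0) = -8 - 6/(-1) = -8 - 6*(-1) = -8 + 6 = -2)
N(h) = h + h² (N(h) = h² + h = h + h²)
O(Z) = -3 + 2*Z/(-11 + Z) (O(Z) = -3 + (Z + Z)/(Z - 11) = -3 + (2*Z)/(-11 + Z) = -3 + 2*Z/(-11 + Z))
77 + 40*O(N(o)) = 77 + 40*((33 - (-2)*(1 - 2))/(-11 - 2*(1 - 2))) = 77 + 40*((33 - (-2)*(-1))/(-11 - 2*(-1))) = 77 + 40*((33 - 1*2)/(-11 + 2)) = 77 + 40*((33 - 2)/(-9)) = 77 + 40*(-⅑*31) = 77 + 40*(-31/9) = 77 - 1240/9 = -547/9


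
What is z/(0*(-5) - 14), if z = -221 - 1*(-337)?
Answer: -58/7 ≈ -8.2857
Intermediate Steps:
z = 116 (z = -221 + 337 = 116)
z/(0*(-5) - 14) = 116/(0*(-5) - 14) = 116/(0 - 14) = 116/(-14) = 116*(-1/14) = -58/7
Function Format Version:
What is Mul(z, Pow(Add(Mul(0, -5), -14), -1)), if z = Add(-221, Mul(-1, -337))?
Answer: Rational(-58, 7) ≈ -8.2857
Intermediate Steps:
z = 116 (z = Add(-221, 337) = 116)
Mul(z, Pow(Add(Mul(0, -5), -14), -1)) = Mul(116, Pow(Add(Mul(0, -5), -14), -1)) = Mul(116, Pow(Add(0, -14), -1)) = Mul(116, Pow(-14, -1)) = Mul(116, Rational(-1, 14)) = Rational(-58, 7)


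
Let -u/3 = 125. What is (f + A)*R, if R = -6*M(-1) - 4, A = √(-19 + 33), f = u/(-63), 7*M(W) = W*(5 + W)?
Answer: -500/147 - 4*√14/7 ≈ -5.5395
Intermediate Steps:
M(W) = W*(5 + W)/7 (M(W) = (W*(5 + W))/7 = W*(5 + W)/7)
u = -375 (u = -3*125 = -375)
f = 125/21 (f = -375/(-63) = -375*(-1/63) = 125/21 ≈ 5.9524)
A = √14 ≈ 3.7417
R = -4/7 (R = -6*(-1)*(5 - 1)/7 - 4 = -6*(-1)*4/7 - 4 = -6*(-4/7) - 4 = 24/7 - 4 = -4/7 ≈ -0.57143)
(f + A)*R = (125/21 + √14)*(-4/7) = -500/147 - 4*√14/7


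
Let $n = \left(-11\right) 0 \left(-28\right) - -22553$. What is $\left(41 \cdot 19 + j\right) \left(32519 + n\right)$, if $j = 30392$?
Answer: $1716649312$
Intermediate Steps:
$n = 22553$ ($n = 0 \left(-28\right) + 22553 = 0 + 22553 = 22553$)
$\left(41 \cdot 19 + j\right) \left(32519 + n\right) = \left(41 \cdot 19 + 30392\right) \left(32519 + 22553\right) = \left(779 + 30392\right) 55072 = 31171 \cdot 55072 = 1716649312$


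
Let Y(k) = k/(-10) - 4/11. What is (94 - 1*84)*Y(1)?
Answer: -51/11 ≈ -4.6364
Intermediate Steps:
Y(k) = -4/11 - k/10 (Y(k) = k*(-⅒) - 4*1/11 = -k/10 - 4/11 = -4/11 - k/10)
(94 - 1*84)*Y(1) = (94 - 1*84)*(-4/11 - ⅒*1) = (94 - 84)*(-4/11 - ⅒) = 10*(-51/110) = -51/11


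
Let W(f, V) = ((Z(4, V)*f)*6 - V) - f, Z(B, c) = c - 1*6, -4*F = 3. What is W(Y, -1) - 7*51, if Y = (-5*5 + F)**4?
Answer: -4839779019/256 ≈ -1.8905e+7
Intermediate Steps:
F = -3/4 (F = -1/4*3 = -3/4 ≈ -0.75000)
Z(B, c) = -6 + c (Z(B, c) = c - 6 = -6 + c)
Y = 112550881/256 (Y = (-5*5 - 3/4)**4 = (-25 - 3/4)**4 = (-103/4)**4 = 112550881/256 ≈ 4.3965e+5)
W(f, V) = -V - f + 6*f*(-6 + V) (W(f, V) = (((-6 + V)*f)*6 - V) - f = ((f*(-6 + V))*6 - V) - f = (6*f*(-6 + V) - V) - f = (-V + 6*f*(-6 + V)) - f = -V - f + 6*f*(-6 + V))
W(Y, -1) - 7*51 = (-1*(-1) - 1*112550881/256 + 6*(112550881/256)*(-6 - 1)) - 7*51 = (1 - 112550881/256 + 6*(112550881/256)*(-7)) - 357 = (1 - 112550881/256 - 2363568501/128) - 357 = -4839687627/256 - 357 = -4839779019/256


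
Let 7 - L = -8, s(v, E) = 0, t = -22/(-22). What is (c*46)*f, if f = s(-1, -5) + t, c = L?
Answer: 690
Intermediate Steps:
t = 1 (t = -22*(-1/22) = 1)
L = 15 (L = 7 - 1*(-8) = 7 + 8 = 15)
c = 15
f = 1 (f = 0 + 1 = 1)
(c*46)*f = (15*46)*1 = 690*1 = 690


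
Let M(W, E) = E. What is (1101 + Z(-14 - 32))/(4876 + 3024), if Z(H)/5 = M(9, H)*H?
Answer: 11681/7900 ≈ 1.4786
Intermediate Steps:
Z(H) = 5*H² (Z(H) = 5*(H*H) = 5*H²)
(1101 + Z(-14 - 32))/(4876 + 3024) = (1101 + 5*(-14 - 32)²)/(4876 + 3024) = (1101 + 5*(-46)²)/7900 = (1101 + 5*2116)*(1/7900) = (1101 + 10580)*(1/7900) = 11681*(1/7900) = 11681/7900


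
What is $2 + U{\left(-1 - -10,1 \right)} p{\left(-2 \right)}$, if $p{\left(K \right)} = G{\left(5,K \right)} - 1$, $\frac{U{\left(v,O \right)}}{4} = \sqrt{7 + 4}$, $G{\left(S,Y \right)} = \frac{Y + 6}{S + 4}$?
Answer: $2 - \frac{20 \sqrt{11}}{9} \approx -5.3703$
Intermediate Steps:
$G{\left(S,Y \right)} = \frac{6 + Y}{4 + S}$
$U{\left(v,O \right)} = 4 \sqrt{11}$ ($U{\left(v,O \right)} = 4 \sqrt{7 + 4} = 4 \sqrt{11}$)
$p{\left(K \right)} = - \frac{1}{3} + \frac{K}{9}$ ($p{\left(K \right)} = \frac{6 + K}{4 + 5} - 1 = \frac{6 + K}{9} - 1 = \left(\frac{2}{3} + \frac{K}{9}\right) - 1 = - \frac{1}{3} + \frac{K}{9}$)
$2 + U{\left(-1 - -10,1 \right)} p{\left(-2 \right)} = 2 + 4 \sqrt{11} \left(- \frac{1}{3} + \frac{1}{9} \left(-2\right)\right) = 2 + 4 \sqrt{11} \left(- \frac{1}{3} - \frac{2}{9}\right) = 2 + 4 \sqrt{11} \left(- \frac{5}{9}\right) = 2 - \frac{20 \sqrt{11}}{9}$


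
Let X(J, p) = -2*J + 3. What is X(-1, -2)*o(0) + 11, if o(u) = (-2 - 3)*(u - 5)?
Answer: 136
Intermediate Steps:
X(J, p) = 3 - 2*J
o(u) = 25 - 5*u (o(u) = -5*(-5 + u) = 25 - 5*u)
X(-1, -2)*o(0) + 11 = (3 - 2*(-1))*(25 - 5*0) + 11 = (3 + 2)*(25 + 0) + 11 = 5*25 + 11 = 125 + 11 = 136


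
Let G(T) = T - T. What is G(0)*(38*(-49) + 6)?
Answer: 0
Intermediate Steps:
G(T) = 0
G(0)*(38*(-49) + 6) = 0*(38*(-49) + 6) = 0*(-1862 + 6) = 0*(-1856) = 0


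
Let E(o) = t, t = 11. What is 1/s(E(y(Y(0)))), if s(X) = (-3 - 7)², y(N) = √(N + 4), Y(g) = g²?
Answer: 1/100 ≈ 0.010000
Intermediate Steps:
y(N) = √(4 + N)
E(o) = 11
s(X) = 100 (s(X) = (-10)² = 100)
1/s(E(y(Y(0)))) = 1/100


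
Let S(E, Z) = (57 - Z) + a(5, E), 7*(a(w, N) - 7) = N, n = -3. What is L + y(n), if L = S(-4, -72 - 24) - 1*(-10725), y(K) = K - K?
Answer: 76191/7 ≈ 10884.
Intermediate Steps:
y(K) = 0
a(w, N) = 7 + N/7
S(E, Z) = 64 - Z + E/7 (S(E, Z) = (57 - Z) + (7 + E/7) = 64 - Z + E/7)
L = 76191/7 (L = (64 - (-72 - 24) + (1/7)*(-4)) - 1*(-10725) = (64 - 1*(-96) - 4/7) + 10725 = (64 + 96 - 4/7) + 10725 = 1116/7 + 10725 = 76191/7 ≈ 10884.)
L + y(n) = 76191/7 + 0 = 76191/7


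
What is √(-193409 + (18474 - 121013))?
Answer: 2*I*√73987 ≈ 544.01*I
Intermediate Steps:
√(-193409 + (18474 - 121013)) = √(-193409 - 102539) = √(-295948) = 2*I*√73987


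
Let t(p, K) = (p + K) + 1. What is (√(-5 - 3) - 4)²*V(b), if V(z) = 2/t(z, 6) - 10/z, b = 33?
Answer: -334/165 + 668*I*√2/165 ≈ -2.0242 + 5.7254*I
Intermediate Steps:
t(p, K) = 1 + K + p (t(p, K) = (K + p) + 1 = 1 + K + p)
V(z) = -10/z + 2/(7 + z) (V(z) = 2/(1 + 6 + z) - 10/z = 2/(7 + z) - 10/z = -10/z + 2/(7 + z))
(√(-5 - 3) - 4)²*V(b) = (√(-5 - 3) - 4)²*(2*(-35 - 4*33)/(33*(7 + 33))) = (√(-8) - 4)²*(2*(1/33)*(-35 - 132)/40) = (2*I*√2 - 4)²*(2*(1/33)*(1/40)*(-167)) = (-4 + 2*I*√2)²*(-167/660) = -167*(-4 + 2*I*√2)²/660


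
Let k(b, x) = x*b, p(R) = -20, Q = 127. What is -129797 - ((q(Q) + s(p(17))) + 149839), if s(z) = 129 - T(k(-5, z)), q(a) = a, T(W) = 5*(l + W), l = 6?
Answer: -279362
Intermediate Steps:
k(b, x) = b*x
T(W) = 30 + 5*W (T(W) = 5*(6 + W) = 30 + 5*W)
s(z) = 99 + 25*z (s(z) = 129 - (30 + 5*(-5*z)) = 129 - (30 - 25*z) = 129 + (-30 + 25*z) = 99 + 25*z)
-129797 - ((q(Q) + s(p(17))) + 149839) = -129797 - ((127 + (99 + 25*(-20))) + 149839) = -129797 - ((127 + (99 - 500)) + 149839) = -129797 - ((127 - 401) + 149839) = -129797 - (-274 + 149839) = -129797 - 1*149565 = -129797 - 149565 = -279362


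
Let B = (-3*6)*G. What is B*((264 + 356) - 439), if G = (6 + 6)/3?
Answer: -13032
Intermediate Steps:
G = 4 (G = 12*(1/3) = 4)
B = -72 (B = -3*6*4 = -18*4 = -72)
B*((264 + 356) - 439) = -72*((264 + 356) - 439) = -72*(620 - 439) = -72*181 = -13032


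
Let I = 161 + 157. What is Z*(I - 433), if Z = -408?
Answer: 46920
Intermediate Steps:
I = 318
Z*(I - 433) = -408*(318 - 433) = -408*(-115) = 46920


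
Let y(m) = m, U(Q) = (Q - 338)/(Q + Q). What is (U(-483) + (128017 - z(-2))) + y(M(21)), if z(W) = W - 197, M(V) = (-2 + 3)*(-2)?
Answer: 123855545/966 ≈ 1.2821e+5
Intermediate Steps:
M(V) = -2 (M(V) = 1*(-2) = -2)
U(Q) = (-338 + Q)/(2*Q) (U(Q) = (-338 + Q)/((2*Q)) = (-338 + Q)*(1/(2*Q)) = (-338 + Q)/(2*Q))
z(W) = -197 + W
(U(-483) + (128017 - z(-2))) + y(M(21)) = ((½)*(-338 - 483)/(-483) + (128017 - (-197 - 2))) - 2 = ((½)*(-1/483)*(-821) + (128017 - 1*(-199))) - 2 = (821/966 + (128017 + 199)) - 2 = (821/966 + 128216) - 2 = 123857477/966 - 2 = 123855545/966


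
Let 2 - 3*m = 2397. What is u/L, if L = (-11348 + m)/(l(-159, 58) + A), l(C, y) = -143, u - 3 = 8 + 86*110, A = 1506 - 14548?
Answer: 374625405/36439 ≈ 10281.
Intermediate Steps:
A = -13042
m = -2395/3 (m = ⅔ - ⅓*2397 = ⅔ - 799 = -2395/3 ≈ -798.33)
u = 9471 (u = 3 + (8 + 86*110) = 3 + (8 + 9460) = 3 + 9468 = 9471)
L = 36439/39555 (L = (-11348 - 2395/3)/(-143 - 13042) = -36439/3/(-13185) = -36439/3*(-1/13185) = 36439/39555 ≈ 0.92122)
u/L = 9471/(36439/39555) = 9471*(39555/36439) = 374625405/36439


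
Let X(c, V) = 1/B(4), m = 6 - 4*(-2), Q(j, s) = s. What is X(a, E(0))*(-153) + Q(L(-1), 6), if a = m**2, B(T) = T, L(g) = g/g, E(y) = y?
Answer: -129/4 ≈ -32.250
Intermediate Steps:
L(g) = 1
m = 14 (m = 6 + 8 = 14)
a = 196 (a = 14**2 = 196)
X(c, V) = 1/4
X(a, E(0))*(-153) + Q(L(-1), 6) = (1/4)*(-153) + 6 = -153/4 + 6 = -129/4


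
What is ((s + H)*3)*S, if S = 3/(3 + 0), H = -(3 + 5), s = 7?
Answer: -3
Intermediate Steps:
H = -8 (H = -1*8 = -8)
S = 1 (S = 3/3 = 3*(1/3) = 1)
((s + H)*3)*S = ((7 - 8)*3)*1 = -1*3*1 = -3*1 = -3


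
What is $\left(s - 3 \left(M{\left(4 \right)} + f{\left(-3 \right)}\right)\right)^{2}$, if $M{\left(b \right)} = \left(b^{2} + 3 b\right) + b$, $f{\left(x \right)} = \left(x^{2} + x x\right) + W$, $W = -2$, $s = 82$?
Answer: $3844$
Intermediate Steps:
$f{\left(x \right)} = -2 + 2 x^{2}$ ($f{\left(x \right)} = \left(x^{2} + x x\right) - 2 = \left(x^{2} + x^{2}\right) - 2 = 2 x^{2} - 2 = -2 + 2 x^{2}$)
$M{\left(b \right)} = b^{2} + 4 b$
$\left(s - 3 \left(M{\left(4 \right)} + f{\left(-3 \right)}\right)\right)^{2} = \left(82 - 3 \left(4 \left(4 + 4\right) - \left(2 - 2 \left(-3\right)^{2}\right)\right)\right)^{2} = \left(82 - 3 \left(4 \cdot 8 + \left(-2 + 2 \cdot 9\right)\right)\right)^{2} = \left(82 - 3 \left(32 + \left(-2 + 18\right)\right)\right)^{2} = \left(82 - 3 \left(32 + 16\right)\right)^{2} = \left(82 - 144\right)^{2} = \left(-62\right)^{2} = 3844$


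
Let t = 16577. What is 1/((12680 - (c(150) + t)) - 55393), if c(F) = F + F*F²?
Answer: -1/3434440 ≈ -2.9117e-7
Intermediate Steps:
c(F) = F + F³
1/((12680 - (c(150) + t)) - 55393) = 1/((12680 - ((150 + 150³) + 16577)) - 55393) = 1/((12680 - ((150 + 3375000) + 16577)) - 55393) = 1/((12680 - (3375150 + 16577)) - 55393) = 1/((12680 - 1*3391727) - 55393) = 1/((12680 - 3391727) - 55393) = 1/(-3379047 - 55393) = 1/(-3434440) = -1/3434440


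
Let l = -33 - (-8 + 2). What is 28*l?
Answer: -756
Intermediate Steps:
l = -27 (l = -33 - 1*(-6) = -33 + 6 = -27)
28*l = 28*(-27) = -756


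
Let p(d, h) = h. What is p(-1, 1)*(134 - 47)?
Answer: 87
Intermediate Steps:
p(-1, 1)*(134 - 47) = 1*(134 - 47) = 1*87 = 87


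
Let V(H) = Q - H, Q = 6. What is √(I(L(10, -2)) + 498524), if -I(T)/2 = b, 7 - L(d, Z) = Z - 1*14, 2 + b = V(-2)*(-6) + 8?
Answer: 4*√31163 ≈ 706.12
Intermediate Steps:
V(H) = 6 - H
b = -42 (b = -2 + ((6 - 1*(-2))*(-6) + 8) = -2 + ((6 + 2)*(-6) + 8) = -2 + (8*(-6) + 8) = -2 + (-48 + 8) = -2 - 40 = -42)
L(d, Z) = 21 - Z (L(d, Z) = 7 - (Z - 1*14) = 7 - (Z - 14) = 7 - (-14 + Z) = 7 + (14 - Z) = 21 - Z)
I(T) = 84 (I(T) = -2*(-42) = 84)
√(I(L(10, -2)) + 498524) = √(84 + 498524) = √498608 = 4*√31163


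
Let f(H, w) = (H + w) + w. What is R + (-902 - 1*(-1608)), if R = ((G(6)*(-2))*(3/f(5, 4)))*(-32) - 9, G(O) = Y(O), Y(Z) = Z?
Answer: 10213/13 ≈ 785.62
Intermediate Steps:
f(H, w) = H + 2*w
G(O) = O
R = 1035/13 (R = ((6*(-2))*(3/(5 + 2*4)))*(-32) - 9 = -36/(5 + 8)*(-32) - 9 = -36/13*(-32) - 9 = 1152/13 - 9 = 1035/13 ≈ 79.615)
R + (-902 - 1*(-1608)) = 1035/13 + (-902 - 1*(-1608)) = 1035/13 + (-902 + 1608) = 1035/13 + 706 = 10213/13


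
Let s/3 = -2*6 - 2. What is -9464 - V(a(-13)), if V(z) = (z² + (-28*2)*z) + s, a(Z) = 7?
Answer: -9079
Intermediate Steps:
s = -42 (s = 3*(-2*6 - 2) = 3*(-12 - 2) = 3*(-14) = -42)
V(z) = -42 + z² - 56*z (V(z) = (z² + (-28*2)*z) - 42 = (z² - 56*z) - 42 = -42 + z² - 56*z)
-9464 - V(a(-13)) = -9464 - (-42 + 7² - 56*7) = -9464 - (-42 + 49 - 392) = -9464 - 1*(-385) = -9464 + 385 = -9079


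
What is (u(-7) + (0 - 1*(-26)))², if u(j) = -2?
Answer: 576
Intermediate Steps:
(u(-7) + (0 - 1*(-26)))² = (-2 + (0 - 1*(-26)))² = (-2 + (0 + 26))² = (-2 + 26)² = 24² = 576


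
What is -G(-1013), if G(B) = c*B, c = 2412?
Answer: 2443356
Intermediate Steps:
G(B) = 2412*B
-G(-1013) = -2412*(-1013) = -1*(-2443356) = 2443356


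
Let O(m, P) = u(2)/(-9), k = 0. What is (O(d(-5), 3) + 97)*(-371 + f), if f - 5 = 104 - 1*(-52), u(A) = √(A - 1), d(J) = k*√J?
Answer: -61040/3 ≈ -20347.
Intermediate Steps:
d(J) = 0 (d(J) = 0*√J = 0)
u(A) = √(-1 + A)
O(m, P) = -⅑ (O(m, P) = √(-1 + 2)/(-9) = √1*(-⅑) = 1*(-⅑) = -⅑)
f = 161 (f = 5 + (104 - 1*(-52)) = 5 + (104 + 52) = 5 + 156 = 161)
(O(d(-5), 3) + 97)*(-371 + f) = (-⅑ + 97)*(-371 + 161) = (872/9)*(-210) = -61040/3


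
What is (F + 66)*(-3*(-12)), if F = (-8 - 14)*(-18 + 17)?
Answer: 3168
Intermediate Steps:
F = 22 (F = -22*(-1) = 22)
(F + 66)*(-3*(-12)) = (22 + 66)*(-3*(-12)) = 88*36 = 3168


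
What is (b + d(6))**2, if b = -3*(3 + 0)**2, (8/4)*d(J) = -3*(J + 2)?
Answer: 1521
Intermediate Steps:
d(J) = -3 - 3*J/2 (d(J) = (-3*(J + 2))/2 = (-3*(2 + J))/2 = (-6 - 3*J)/2 = -3 - 3*J/2)
b = -27 (b = -3*3**2 = -3*9 = -27)
(b + d(6))**2 = (-27 + (-3 - 3/2*6))**2 = (-27 + (-3 - 9))**2 = (-27 - 12)**2 = (-39)**2 = 1521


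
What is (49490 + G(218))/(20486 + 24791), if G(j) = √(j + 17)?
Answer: 49490/45277 + √235/45277 ≈ 1.0934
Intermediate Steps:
G(j) = √(17 + j)
(49490 + G(218))/(20486 + 24791) = (49490 + √(17 + 218))/(20486 + 24791) = (49490 + √235)/45277 = (49490 + √235)*(1/45277) = 49490/45277 + √235/45277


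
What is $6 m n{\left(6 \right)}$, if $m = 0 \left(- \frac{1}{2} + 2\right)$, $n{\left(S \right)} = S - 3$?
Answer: $0$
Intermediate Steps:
$n{\left(S \right)} = -3 + S$
$m = 0$ ($m = 0 \left(\left(-1\right) \frac{1}{2} + 2\right) = 0 \left(- \frac{1}{2} + 2\right) = 0 \cdot \frac{3}{2} = 0$)
$6 m n{\left(6 \right)} = 6 \cdot 0 \left(-3 + 6\right) = 0 \cdot 3 = 0$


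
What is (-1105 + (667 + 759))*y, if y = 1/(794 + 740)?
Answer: 321/1534 ≈ 0.20926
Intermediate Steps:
y = 1/1534 ≈ 0.00065189
(-1105 + (667 + 759))*y = (-1105 + (667 + 759))*(1/1534) = (-1105 + 1426)*(1/1534) = 321*(1/1534) = 321/1534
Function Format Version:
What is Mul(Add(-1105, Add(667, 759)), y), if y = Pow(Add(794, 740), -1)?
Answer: Rational(321, 1534) ≈ 0.20926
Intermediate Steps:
y = Rational(1, 1534) (y = Pow(1534, -1) = Rational(1, 1534) ≈ 0.00065189)
Mul(Add(-1105, Add(667, 759)), y) = Mul(Add(-1105, Add(667, 759)), Rational(1, 1534)) = Mul(Add(-1105, 1426), Rational(1, 1534)) = Mul(321, Rational(1, 1534)) = Rational(321, 1534)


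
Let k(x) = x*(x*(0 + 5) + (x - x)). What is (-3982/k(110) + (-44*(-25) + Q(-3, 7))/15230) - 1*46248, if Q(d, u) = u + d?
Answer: -193698158063/4188250 ≈ -46248.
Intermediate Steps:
k(x) = 5*x**2 (k(x) = x*(x*5 + 0) = x*(5*x + 0) = x*(5*x) = 5*x**2)
Q(d, u) = d + u
(-3982/k(110) + (-44*(-25) + Q(-3, 7))/15230) - 1*46248 = (-3982/(5*110**2) + (-44*(-25) + (-3 + 7))/15230) - 1*46248 = (-3982/(5*12100) + (1100 + 4)*(1/15230)) - 46248 = (-3982/60500 + 1104*(1/15230)) - 46248 = (-3982*1/60500 + 552/7615) - 46248 = (-181/2750 + 552/7615) - 46248 = 27937/4188250 - 46248 = -193698158063/4188250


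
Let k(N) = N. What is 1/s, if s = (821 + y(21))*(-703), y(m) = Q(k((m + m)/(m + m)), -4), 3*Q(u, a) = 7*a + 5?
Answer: -3/1715320 ≈ -1.7489e-6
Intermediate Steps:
Q(u, a) = 5/3 + 7*a/3 (Q(u, a) = (7*a + 5)/3 = (5 + 7*a)/3 = 5/3 + 7*a/3)
y(m) = -23/3 (y(m) = 5/3 + (7/3)*(-4) = 5/3 - 28/3 = -23/3)
s = -1715320/3 (s = (821 - 23/3)*(-703) = (2440/3)*(-703) = -1715320/3 ≈ -5.7177e+5)
1/s = 1/(-1715320/3) = -3/1715320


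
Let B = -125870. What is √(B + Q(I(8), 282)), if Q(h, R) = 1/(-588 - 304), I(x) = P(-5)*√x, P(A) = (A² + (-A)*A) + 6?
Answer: I*√25037557143/446 ≈ 354.78*I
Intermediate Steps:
P(A) = 6 (P(A) = (A² - A²) + 6 = 0 + 6 = 6)
I(x) = 6*√x
Q(h, R) = -1/892 (Q(h, R) = 1/(-892) = -1/892)
√(B + Q(I(8), 282)) = √(-125870 - 1/892) = √(-112276041/892) = I*√25037557143/446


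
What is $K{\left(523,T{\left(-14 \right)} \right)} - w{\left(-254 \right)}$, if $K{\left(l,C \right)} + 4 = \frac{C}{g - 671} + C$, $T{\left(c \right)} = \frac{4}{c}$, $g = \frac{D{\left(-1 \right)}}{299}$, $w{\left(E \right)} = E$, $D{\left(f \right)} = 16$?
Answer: $\frac{350672122}{1404291} \approx 249.71$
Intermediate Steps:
$g = \frac{16}{299} \approx 0.053512$
$K{\left(l,C \right)} = -4 + \frac{200314 C}{200613}$ ($K{\left(l,C \right)} = -4 + \left(\frac{C}{\frac{16}{299} - 671} + C\right) = -4 + \left(\frac{C}{- \frac{200613}{299}} + C\right) = -4 + \left(- \frac{299 C}{200613} + C\right) = -4 + \frac{200314 C}{200613}$)
$K{\left(523,T{\left(-14 \right)} \right)} - w{\left(-254 \right)} = \left(-4 + \frac{200314 \frac{4}{-14}}{200613}\right) - -254 = \left(-4 + \frac{200314 \cdot 4 \left(- \frac{1}{14}\right)}{200613}\right) + 254 = \left(-4 + \frac{200314}{200613} \left(- \frac{2}{7}\right)\right) + 254 = \left(-4 - \frac{400628}{1404291}\right) + 254 = - \frac{6017792}{1404291} + 254 = \frac{350672122}{1404291}$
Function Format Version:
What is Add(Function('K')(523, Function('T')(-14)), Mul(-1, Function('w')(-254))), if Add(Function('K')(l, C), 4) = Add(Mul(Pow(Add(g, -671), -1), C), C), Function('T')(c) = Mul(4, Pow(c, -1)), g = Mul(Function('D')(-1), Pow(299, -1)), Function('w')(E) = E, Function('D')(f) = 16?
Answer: Rational(350672122, 1404291) ≈ 249.71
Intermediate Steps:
g = Rational(16, 299) (g = Mul(16, Pow(299, -1)) = Mul(16, Rational(1, 299)) = Rational(16, 299) ≈ 0.053512)
Function('K')(l, C) = Add(-4, Mul(Rational(200314, 200613), C)) (Function('K')(l, C) = Add(-4, Add(Mul(Pow(Add(Rational(16, 299), -671), -1), C), C)) = Add(-4, Add(Mul(Pow(Rational(-200613, 299), -1), C), C)) = Add(-4, Add(Mul(Rational(-299, 200613), C), C)) = Add(-4, Mul(Rational(200314, 200613), C)))
Add(Function('K')(523, Function('T')(-14)), Mul(-1, Function('w')(-254))) = Add(Add(-4, Mul(Rational(200314, 200613), Mul(4, Pow(-14, -1)))), Mul(-1, -254)) = Add(Add(-4, Mul(Rational(200314, 200613), Mul(4, Rational(-1, 14)))), 254) = Add(Add(-4, Mul(Rational(200314, 200613), Rational(-2, 7))), 254) = Add(Add(-4, Rational(-400628, 1404291)), 254) = Add(Rational(-6017792, 1404291), 254) = Rational(350672122, 1404291)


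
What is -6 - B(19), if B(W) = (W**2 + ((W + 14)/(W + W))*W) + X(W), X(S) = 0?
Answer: -767/2 ≈ -383.50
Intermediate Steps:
B(W) = 7 + W**2 + W/2 (B(W) = (W**2 + ((W + 14)/(W + W))*W) + 0 = (W**2 + ((14 + W)/((2*W)))*W) + 0 = (W**2 + ((14 + W)*(1/(2*W)))*W) + 0 = (W**2 + ((14 + W)/(2*W))*W) + 0 = (W**2 + (7 + W/2)) + 0 = (7 + W**2 + W/2) + 0 = 7 + W**2 + W/2)
-6 - B(19) = -6 - (7 + 19**2 + (1/2)*19) = -6 - (7 + 361 + 19/2) = -6 - 1*755/2 = -6 - 755/2 = -767/2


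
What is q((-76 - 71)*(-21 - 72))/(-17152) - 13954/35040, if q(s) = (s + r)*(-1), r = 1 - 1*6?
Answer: 3742463/9390720 ≈ 0.39853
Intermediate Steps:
r = -5 (r = 1 - 6 = -5)
q(s) = 5 - s (q(s) = (s - 5)*(-1) = (-5 + s)*(-1) = 5 - s)
q((-76 - 71)*(-21 - 72))/(-17152) - 13954/35040 = (5 - (-76 - 71)*(-21 - 72))/(-17152) - 13954/35040 = (5 - (-147)*(-93))*(-1/17152) - 13954*1/35040 = (5 - 1*13671)*(-1/17152) - 6977/17520 = (5 - 13671)*(-1/17152) - 6977/17520 = -13666*(-1/17152) - 6977/17520 = 6833/8576 - 6977/17520 = 3742463/9390720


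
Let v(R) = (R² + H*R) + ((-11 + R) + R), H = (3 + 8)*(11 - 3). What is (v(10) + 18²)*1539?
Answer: 2020707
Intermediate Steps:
H = 88 (H = 11*8 = 88)
v(R) = -11 + R² + 90*R (v(R) = (R² + 88*R) + ((-11 + R) + R) = (R² + 88*R) + (-11 + 2*R) = -11 + R² + 90*R)
(v(10) + 18²)*1539 = ((-11 + 10² + 90*10) + 18²)*1539 = ((-11 + 100 + 900) + 324)*1539 = (989 + 324)*1539 = 1313*1539 = 2020707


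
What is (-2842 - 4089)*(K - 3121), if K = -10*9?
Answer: 22255441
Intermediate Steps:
K = -90
(-2842 - 4089)*(K - 3121) = (-2842 - 4089)*(-90 - 3121) = -6931*(-3211) = 22255441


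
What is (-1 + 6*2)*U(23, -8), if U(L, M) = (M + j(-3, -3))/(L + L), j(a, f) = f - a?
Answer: -44/23 ≈ -1.9130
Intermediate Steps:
U(L, M) = M/(2*L) (U(L, M) = (M + (-3 - 1*(-3)))/(L + L) = (M + (-3 + 3))/((2*L)) = (M + 0)*(1/(2*L)) = M*(1/(2*L)) = M/(2*L))
(-1 + 6*2)*U(23, -8) = (-1 + 6*2)*((1/2)*(-8)/23) = (-1 + 12)*((1/2)*(-8)*(1/23)) = 11*(-4/23) = -44/23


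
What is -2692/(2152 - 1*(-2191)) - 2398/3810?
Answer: -10335517/8273415 ≈ -1.2492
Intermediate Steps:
-2692/(2152 - 1*(-2191)) - 2398/3810 = -2692/(2152 + 2191) - 2398*1/3810 = -2692/4343 - 1199/1905 = -10335517/8273415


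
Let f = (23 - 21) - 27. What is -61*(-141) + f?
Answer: 8576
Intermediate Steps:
f = -25 (f = 2 - 27 = -25)
-61*(-141) + f = -61*(-141) - 25 = 8601 - 25 = 8576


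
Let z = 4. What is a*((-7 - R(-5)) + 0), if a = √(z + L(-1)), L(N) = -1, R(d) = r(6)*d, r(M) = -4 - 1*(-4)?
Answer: -7*√3 ≈ -12.124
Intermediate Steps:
r(M) = 0 (r(M) = -4 + 4 = 0)
R(d) = 0 (R(d) = 0*d = 0)
a = √3 (a = √(4 - 1) = √3 ≈ 1.7320)
a*((-7 - R(-5)) + 0) = √3*((-7 - 1*0) + 0) = √3*((-7 + 0) + 0) = √3*(-7 + 0) = √3*(-7) = -7*√3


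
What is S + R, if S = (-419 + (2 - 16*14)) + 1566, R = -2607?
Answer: -1682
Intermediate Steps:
S = 925 (S = (-419 + (2 - 224)) + 1566 = (-419 - 222) + 1566 = -641 + 1566 = 925)
S + R = 925 - 2607 = -1682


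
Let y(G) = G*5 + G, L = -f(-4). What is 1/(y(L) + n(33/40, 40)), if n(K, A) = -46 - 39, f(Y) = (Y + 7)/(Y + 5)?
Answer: -1/103 ≈ -0.0097087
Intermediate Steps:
f(Y) = (7 + Y)/(5 + Y)
n(K, A) = -85
L = -3 (L = -(7 - 4)/(5 - 4) = -3/1 = -3 ≈ -3.0000)
y(G) = 6*G (y(G) = 5*G + G = 6*G)
1/(y(L) + n(33/40, 40)) = 1/(6*(-3) - 85) = 1/(-18 - 85) = 1/(-103) = -1/103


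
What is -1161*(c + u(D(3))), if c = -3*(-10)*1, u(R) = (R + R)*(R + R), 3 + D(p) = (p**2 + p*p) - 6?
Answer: -410994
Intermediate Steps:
D(p) = -9 + 2*p**2 (D(p) = -3 + ((p**2 + p*p) - 6) = -3 + ((p**2 + p**2) - 6) = -3 + (2*p**2 - 6) = -3 + (-6 + 2*p**2) = -9 + 2*p**2)
u(R) = 4*R**2 (u(R) = (2*R)*(2*R) = 4*R**2)
c = 30 (c = 30*1 = 30)
-1161*(c + u(D(3))) = -1161*(30 + 4*(-9 + 2*3**2)**2) = -1161*(30 + 4*(-9 + 2*9)**2) = -1161*(30 + 4*(-9 + 18)**2) = -1161*(30 + 4*9**2) = -1161*(30 + 4*81) = -1161*(30 + 324) = -1161*354 = -410994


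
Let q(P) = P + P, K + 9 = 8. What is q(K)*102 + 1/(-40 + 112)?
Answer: -14687/72 ≈ -203.99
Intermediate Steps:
K = -1 (K = -9 + 8 = -1)
q(P) = 2*P
q(K)*102 + 1/(-40 + 112) = (2*(-1))*102 + 1/(-40 + 112) = -2*102 + 1/72 = -204 + 1/72 = -14687/72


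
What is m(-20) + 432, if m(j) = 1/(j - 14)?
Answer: 14687/34 ≈ 431.97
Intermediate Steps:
m(j) = 1/(-14 + j)
m(-20) + 432 = 1/(-14 - 20) + 432 = 1/(-34) + 432 = -1/34 + 432 = 14687/34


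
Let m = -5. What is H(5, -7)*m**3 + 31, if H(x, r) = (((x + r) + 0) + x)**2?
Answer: -1094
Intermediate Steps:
H(x, r) = (r + 2*x)**2 (H(x, r) = (((r + x) + 0) + x)**2 = ((r + x) + x)**2 = (r + 2*x)**2)
H(5, -7)*m**3 + 31 = (-7 + 2*5)**2*(-5)**3 + 31 = (-7 + 10)**2*(-125) + 31 = 3**2*(-125) + 31 = 9*(-125) + 31 = -1125 + 31 = -1094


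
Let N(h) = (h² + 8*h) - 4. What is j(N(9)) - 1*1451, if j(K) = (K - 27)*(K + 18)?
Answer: 18923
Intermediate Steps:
N(h) = -4 + h² + 8*h
j(K) = (-27 + K)*(18 + K)
j(N(9)) - 1*1451 = (-486 + (-4 + 9² + 8*9)² - 9*(-4 + 9² + 8*9)) - 1*1451 = (-486 + (-4 + 81 + 72)² - 9*(-4 + 81 + 72)) - 1451 = (-486 + 149² - 9*149) - 1451 = (-486 + 22201 - 1341) - 1451 = 20374 - 1451 = 18923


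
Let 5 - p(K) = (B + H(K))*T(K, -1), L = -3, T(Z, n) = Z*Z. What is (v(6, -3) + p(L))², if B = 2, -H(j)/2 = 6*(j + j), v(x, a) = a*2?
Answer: 444889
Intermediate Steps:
T(Z, n) = Z²
v(x, a) = 2*a
H(j) = -24*j (H(j) = -12*(j + j) = -12*2*j = -24*j)
p(K) = 5 - K²*(2 - 24*K) (p(K) = 5 - (2 - 24*K)*K² = 5 - K²*(2 - 24*K))
(v(6, -3) + p(L))² = (2*(-3) + (5 - 2*(-3)² + 24*(-3)³))² = (-6 + (5 - 2*9 + 24*(-27)))² = (-6 + (5 - 18 - 648))² = (-6 - 661)² = (-667)² = 444889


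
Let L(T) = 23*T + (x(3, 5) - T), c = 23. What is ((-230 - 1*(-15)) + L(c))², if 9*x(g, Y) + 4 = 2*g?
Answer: 6869641/81 ≈ 84810.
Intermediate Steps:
x(g, Y) = -4/9 + 2*g/9 (x(g, Y) = -4/9 + (2*g)/9 = -4/9 + 2*g/9)
L(T) = 2/9 + 22*T (L(T) = 23*T + ((-4/9 + (2/9)*3) - T) = 23*T + ((-4/9 + ⅔) - T) = 23*T + (2/9 - T) = 2/9 + 22*T)
((-230 - 1*(-15)) + L(c))² = ((-230 - 1*(-15)) + (2/9 + 22*23))² = ((-230 + 15) + (2/9 + 506))² = (-215 + 4556/9)² = (2621/9)² = 6869641/81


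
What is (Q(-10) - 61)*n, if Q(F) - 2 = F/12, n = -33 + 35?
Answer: -359/3 ≈ -119.67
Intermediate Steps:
n = 2
Q(F) = 2 + F/12
(Q(-10) - 61)*n = ((2 + (1/12)*(-10)) - 61)*2 = ((2 - ⅚) - 61)*2 = (7/6 - 61)*2 = -359/6*2 = -359/3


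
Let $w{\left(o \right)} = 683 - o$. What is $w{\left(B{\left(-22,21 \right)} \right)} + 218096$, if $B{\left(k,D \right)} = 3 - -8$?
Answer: $218768$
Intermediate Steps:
$B{\left(k,D \right)} = 11$ ($B{\left(k,D \right)} = 3 + 8 = 11$)
$w{\left(B{\left(-22,21 \right)} \right)} + 218096 = \left(683 - 11\right) + 218096 = 672 + 218096 = 218768$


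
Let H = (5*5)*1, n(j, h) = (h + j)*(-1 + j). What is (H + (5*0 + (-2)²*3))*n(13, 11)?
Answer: 10656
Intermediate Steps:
n(j, h) = (-1 + j)*(h + j)
H = 25 (H = 25*1 = 25)
(H + (5*0 + (-2)²*3))*n(13, 11) = (25 + (5*0 + (-2)²*3))*(13² - 1*11 - 1*13 + 11*13) = (25 + (0 + 4*3))*(169 - 11 - 13 + 143) = (25 + (0 + 12))*288 = (25 + 12)*288 = 37*288 = 10656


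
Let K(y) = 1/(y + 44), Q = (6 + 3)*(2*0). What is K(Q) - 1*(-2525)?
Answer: 111101/44 ≈ 2525.0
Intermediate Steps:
Q = 0 (Q = 9*0 = 0)
K(y) = 1/(44 + y)
K(Q) - 1*(-2525) = 1/(44 + 0) - 1*(-2525) = 1/44 + 2525 = 111101/44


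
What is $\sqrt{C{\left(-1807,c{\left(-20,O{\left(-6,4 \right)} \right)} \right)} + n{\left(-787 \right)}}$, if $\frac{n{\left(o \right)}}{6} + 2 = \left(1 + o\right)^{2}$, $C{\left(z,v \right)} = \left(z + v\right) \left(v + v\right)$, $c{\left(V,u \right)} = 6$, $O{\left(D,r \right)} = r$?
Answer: $4 \sqrt{230322} \approx 1919.7$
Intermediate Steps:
$C{\left(z,v \right)} = 2 v \left(v + z\right)$ ($C{\left(z,v \right)} = \left(v + z\right) 2 v = 2 v \left(v + z\right)$)
$n{\left(o \right)} = -12 + 6 \left(1 + o\right)^{2}$
$\sqrt{C{\left(-1807,c{\left(-20,O{\left(-6,4 \right)} \right)} \right)} + n{\left(-787 \right)}} = \sqrt{2 \cdot 6 \left(6 - 1807\right) - \left(12 - 6 \left(1 - 787\right)^{2}\right)} = \sqrt{2 \cdot 6 \left(-1801\right) - \left(12 - 6 \left(-786\right)^{2}\right)} = \sqrt{-21612 + \left(-12 + 6 \cdot 617796\right)} = \sqrt{-21612 + \left(-12 + 3706776\right)} = \sqrt{-21612 + 3706764} = \sqrt{3685152} = 4 \sqrt{230322}$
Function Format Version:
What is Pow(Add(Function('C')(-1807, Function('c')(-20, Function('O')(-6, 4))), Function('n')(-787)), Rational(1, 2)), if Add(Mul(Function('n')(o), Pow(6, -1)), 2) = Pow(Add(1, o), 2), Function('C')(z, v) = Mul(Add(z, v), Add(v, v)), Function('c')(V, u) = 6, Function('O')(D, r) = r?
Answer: Mul(4, Pow(230322, Rational(1, 2))) ≈ 1919.7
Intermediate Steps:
Function('C')(z, v) = Mul(2, v, Add(v, z)) (Function('C')(z, v) = Mul(Add(v, z), Mul(2, v)) = Mul(2, v, Add(v, z)))
Function('n')(o) = Add(-12, Mul(6, Pow(Add(1, o), 2)))
Pow(Add(Function('C')(-1807, Function('c')(-20, Function('O')(-6, 4))), Function('n')(-787)), Rational(1, 2)) = Pow(Add(Mul(2, 6, Add(6, -1807)), Add(-12, Mul(6, Pow(Add(1, -787), 2)))), Rational(1, 2)) = Pow(Add(Mul(2, 6, -1801), Add(-12, Mul(6, Pow(-786, 2)))), Rational(1, 2)) = Pow(Add(-21612, Add(-12, Mul(6, 617796))), Rational(1, 2)) = Pow(Add(-21612, Add(-12, 3706776)), Rational(1, 2)) = Pow(Add(-21612, 3706764), Rational(1, 2)) = Pow(3685152, Rational(1, 2)) = Mul(4, Pow(230322, Rational(1, 2)))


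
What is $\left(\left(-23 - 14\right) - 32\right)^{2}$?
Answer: $4761$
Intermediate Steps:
$\left(\left(-23 - 14\right) - 32\right)^{2} = \left(-37 - 32\right)^{2} = \left(-69\right)^{2} = 4761$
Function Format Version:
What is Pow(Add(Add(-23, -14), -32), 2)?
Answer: 4761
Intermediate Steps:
Pow(Add(Add(-23, -14), -32), 2) = Pow(Add(-37, -32), 2) = Pow(-69, 2) = 4761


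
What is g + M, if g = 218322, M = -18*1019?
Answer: 199980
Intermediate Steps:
M = -18342
g + M = 218322 - 18342 = 199980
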